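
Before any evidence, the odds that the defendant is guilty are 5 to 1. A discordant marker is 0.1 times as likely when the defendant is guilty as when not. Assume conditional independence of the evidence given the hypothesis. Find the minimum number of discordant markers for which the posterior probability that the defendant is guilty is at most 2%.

3

Prior odds = 5.
Likelihood ratio per discordant marker = 0.1.
Target odds: 0.02 ÷ 0.98 = 1/49.
Need 5 × 0.1ⁿ ≤ 1/49, i.e. 0.1ⁿ ≤ 1/245.
0.1² = 0.01 is still above 1/245 but 0.1³ = 0.001 is at or below it, so n = 3.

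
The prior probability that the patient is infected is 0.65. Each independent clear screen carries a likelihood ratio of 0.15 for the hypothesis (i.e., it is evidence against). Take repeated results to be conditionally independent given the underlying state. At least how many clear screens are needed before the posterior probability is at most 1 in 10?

Prior odds = 0.65/0.35 = 13/7.
Likelihood ratio per clear screen = 0.15.
Target posterior odds = 0.1/0.9 = 1/9.
Require 0.15ⁿ ≤ 1/9 ÷ (13/7) = 7/117.
0.15¹ = 0.15 is still above 7/117 but 0.15² = 0.0225 is at or below it, so n = 2.

2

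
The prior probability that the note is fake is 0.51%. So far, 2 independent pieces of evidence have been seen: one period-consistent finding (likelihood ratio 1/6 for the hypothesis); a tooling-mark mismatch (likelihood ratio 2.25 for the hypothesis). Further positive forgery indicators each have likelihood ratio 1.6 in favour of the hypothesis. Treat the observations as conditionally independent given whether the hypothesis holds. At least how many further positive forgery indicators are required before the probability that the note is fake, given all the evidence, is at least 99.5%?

Prior odds = 0.0051/0.9949 = 51/9949.
Combined Bayes factor of the evidence already in hand = (1/6) × 2.25 = 0.375.
Odds after that evidence = (51/9949) × 0.375 = 153/79592.
Target odds = 0.995/0.005 = 199.
Need 1.6ⁿ ≥ 199 ÷ (153/79592) = 15838808/153.
1.6²⁴ ≈79228.2 falls short of 15838808/153 but 1.6²⁵ ≈126765 reaches it, so n = 25.

25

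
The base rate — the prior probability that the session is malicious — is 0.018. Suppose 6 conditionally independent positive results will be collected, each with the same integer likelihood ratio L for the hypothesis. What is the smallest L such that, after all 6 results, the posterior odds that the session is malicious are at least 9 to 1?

3

Prior odds = 0.018/0.982 = 9/491.
Target odds = 9.
Need L⁶ ≥ 9 ÷ (9/491) = 491.
2⁶ = 64 < 491 ≤ 729 = 3⁶, so L = 3.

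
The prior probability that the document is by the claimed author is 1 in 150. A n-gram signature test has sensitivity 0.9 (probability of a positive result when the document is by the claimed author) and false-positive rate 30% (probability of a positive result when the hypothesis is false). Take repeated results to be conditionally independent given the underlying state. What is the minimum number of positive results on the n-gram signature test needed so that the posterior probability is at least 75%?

Prior odds = (1/150)/(149/150) = 1/149.
Likelihood ratio of a positive result = 0.9/0.3 = 3.
Target posterior odds = 0.75/0.25 = 3.
Require 3ⁿ ≥ 3 ÷ (1/149) = 447.
3⁵ = 243 falls short of 447 but 3⁶ = 729 reaches it, so n = 6.

6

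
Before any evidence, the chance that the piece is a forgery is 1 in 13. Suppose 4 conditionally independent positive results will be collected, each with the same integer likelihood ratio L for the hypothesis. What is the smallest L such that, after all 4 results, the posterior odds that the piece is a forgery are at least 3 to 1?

3

Prior odds = (1/13)/(12/13) = 1/12.
Target odds = 3.
Need L⁴ ≥ 3 ÷ (1/12) = 36.
2⁴ = 16 < 36 ≤ 81 = 3⁴, so L = 3.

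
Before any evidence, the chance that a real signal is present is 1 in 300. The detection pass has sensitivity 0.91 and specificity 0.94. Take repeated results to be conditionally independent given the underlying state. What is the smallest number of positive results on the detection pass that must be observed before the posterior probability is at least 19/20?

4

Prior odds: (1/300) ÷ (299/300) = 1/299.
False-positive rate = 1 − 0.94 = 0.06; likelihood ratio of a positive = 0.91/0.06 = 91/6.
Target odds: 0.95 ÷ 0.05 = 19.
Need (1/299) × (91/6)ⁿ ≥ 19, i.e. (91/6)ⁿ ≥ 5681.
(91/6)³ = 753571/216 falls short of 5681 but (91/6)⁴ = 68574961/1296 reaches it, so n = 4.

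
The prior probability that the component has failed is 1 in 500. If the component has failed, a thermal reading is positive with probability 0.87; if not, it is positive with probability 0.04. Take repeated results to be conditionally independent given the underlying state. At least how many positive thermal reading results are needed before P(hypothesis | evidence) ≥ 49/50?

Prior odds = 0.002/0.998 = 1/499.
Likelihood ratio of a positive = 0.87/0.04 = 21.75.
Target posterior odds = 0.98/0.02 = 49.
Need (1/499) × 21.75ⁿ ≥ 49, i.e. 21.75ⁿ ≥ 24451.
21.75³ = 658503/64 falls short of 24451 but 21.75⁴ = 57289761/256 reaches it, so n = 4.

4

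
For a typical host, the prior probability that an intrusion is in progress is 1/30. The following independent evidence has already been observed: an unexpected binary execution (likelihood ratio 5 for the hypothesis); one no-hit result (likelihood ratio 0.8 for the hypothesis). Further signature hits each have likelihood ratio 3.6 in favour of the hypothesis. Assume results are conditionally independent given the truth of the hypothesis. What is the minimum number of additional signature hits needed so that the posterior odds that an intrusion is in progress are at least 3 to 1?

Prior odds = (1/30)/(29/30) = 1/29.
Combined Bayes factor of the evidence already in hand = 5 × 0.8 = 4.
Odds after that evidence = (1/29) × 4 = 4/29.
Target odds = 3.
Need 3.6ⁿ ≥ 3 ÷ (4/29) = 21.75.
3.6² = 12.96 falls short of 21.75 but 3.6³ = 46.656 reaches it, so n = 3.

3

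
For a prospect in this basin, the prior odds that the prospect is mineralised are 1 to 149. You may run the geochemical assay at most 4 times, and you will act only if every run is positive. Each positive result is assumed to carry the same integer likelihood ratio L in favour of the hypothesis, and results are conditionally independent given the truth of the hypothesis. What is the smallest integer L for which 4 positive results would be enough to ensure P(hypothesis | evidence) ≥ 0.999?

20

Prior odds = 1/149.
Target odds = 0.999/0.001 = 999.
Need L⁴ ≥ 999 ÷ (1/149) = 148851.
19⁴ = 130321 < 148851 ≤ 160000 = 20⁴, so L = 20.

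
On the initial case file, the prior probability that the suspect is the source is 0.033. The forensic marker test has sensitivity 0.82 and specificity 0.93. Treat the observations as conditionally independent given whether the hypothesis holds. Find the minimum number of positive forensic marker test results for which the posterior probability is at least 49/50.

Prior odds: 0.033 ÷ 0.967 = 33/967.
False-positive rate = 1 − 0.93 = 0.07; likelihood ratio of a positive = 0.82/0.07 = 82/7.
Target posterior odds = 0.98/0.02 = 49.
Need (33/967) × (82/7)ⁿ ≥ 49, i.e. (82/7)ⁿ ≥ 47383/33.
(82/7)² = 6724/49 falls short of 47383/33 but (82/7)³ = 551368/343 reaches it, so n = 3.

3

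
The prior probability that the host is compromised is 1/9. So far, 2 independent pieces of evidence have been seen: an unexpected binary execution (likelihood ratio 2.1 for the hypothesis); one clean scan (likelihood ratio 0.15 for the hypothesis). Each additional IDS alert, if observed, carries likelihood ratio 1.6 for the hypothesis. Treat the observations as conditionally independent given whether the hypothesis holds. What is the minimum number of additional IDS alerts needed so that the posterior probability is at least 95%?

Prior odds = (1/9)/(8/9) = 0.125.
Combined Bayes factor of the evidence already in hand = 2.1 × 0.15 = 0.315.
Odds after that evidence = 0.125 × 0.315 = 0.039375.
Target odds = 0.95/0.05 = 19.
Need 1.6ⁿ ≥ 19 ÷ 0.039375 = 30400/63.
1.6¹³ ≈450.36 falls short of 30400/63 but 1.6¹⁴ ≈720.576 reaches it, so n = 14.

14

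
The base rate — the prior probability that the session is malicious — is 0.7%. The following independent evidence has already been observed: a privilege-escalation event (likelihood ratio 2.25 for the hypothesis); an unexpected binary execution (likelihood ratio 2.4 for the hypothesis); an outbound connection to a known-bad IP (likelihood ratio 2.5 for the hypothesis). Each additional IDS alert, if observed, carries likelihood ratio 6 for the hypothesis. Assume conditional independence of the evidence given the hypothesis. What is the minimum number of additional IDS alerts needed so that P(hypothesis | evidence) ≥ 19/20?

3

Prior odds = 0.007/0.993 = 7/993.
Combined Bayes factor of the evidence already in hand = 2.25 × 2.4 × 2.5 = 13.5.
Odds after that evidence = (7/993) × 13.5 = 63/662.
Target odds = 0.95/0.05 = 19.
Need 6ⁿ ≥ 19 ÷ (63/662) = 12578/63.
6² = 36 falls short of 12578/63 but 6³ = 216 reaches it, so n = 3.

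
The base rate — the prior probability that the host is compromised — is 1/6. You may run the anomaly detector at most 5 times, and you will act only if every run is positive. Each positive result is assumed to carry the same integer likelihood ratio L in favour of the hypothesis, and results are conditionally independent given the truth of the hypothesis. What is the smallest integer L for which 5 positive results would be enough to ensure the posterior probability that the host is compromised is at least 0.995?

Prior odds = (1/6)/(5/6) = 0.2.
Target odds = 0.995/0.005 = 199.
Need L⁵ ≥ 199 ÷ 0.2 = 995.
3⁵ = 243 < 995 ≤ 1024 = 4⁵, so L = 4.

4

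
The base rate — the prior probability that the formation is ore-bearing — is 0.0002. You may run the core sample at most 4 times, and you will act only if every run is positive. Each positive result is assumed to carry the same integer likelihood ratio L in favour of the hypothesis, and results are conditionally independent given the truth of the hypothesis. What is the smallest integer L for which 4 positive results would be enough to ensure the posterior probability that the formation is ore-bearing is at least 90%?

15

Prior odds = 0.0002/0.9998 = 1/4999.
Target odds = 0.9/0.1 = 9.
Need L⁴ ≥ 9 ÷ (1/4999) = 44991.
14⁴ = 38416 < 44991 ≤ 50625 = 15⁴, so L = 15.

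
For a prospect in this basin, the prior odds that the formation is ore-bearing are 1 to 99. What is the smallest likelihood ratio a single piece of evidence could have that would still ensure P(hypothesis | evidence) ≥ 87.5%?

693

Prior odds = 1/99.
Target odds = 0.875/0.125 = 7.
Required Bayes factor = 7 ÷ (1/99) = 693.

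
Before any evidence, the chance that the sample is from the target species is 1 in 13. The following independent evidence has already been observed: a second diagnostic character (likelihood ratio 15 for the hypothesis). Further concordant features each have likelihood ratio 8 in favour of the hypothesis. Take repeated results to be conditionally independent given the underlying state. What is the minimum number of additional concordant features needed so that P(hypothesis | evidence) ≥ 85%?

1

Prior odds = (1/13)/(12/13) = 1/12.
Bayes factor of the evidence already in hand = 15.
Odds after that evidence = (1/12) × 15 = 1.25.
Target odds = 0.85/0.15 = 17/3.
Need 8ⁿ ≥ 17/3 ÷ 1.25 = 68/15.
8¹ = 8, which meets the required 68/15; so n = 1.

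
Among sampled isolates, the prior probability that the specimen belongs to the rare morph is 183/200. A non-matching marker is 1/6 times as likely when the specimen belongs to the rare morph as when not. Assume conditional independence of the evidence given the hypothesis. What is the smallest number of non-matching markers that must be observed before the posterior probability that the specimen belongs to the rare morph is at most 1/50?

4

Prior odds = 0.915/0.085 = 183/17.
Likelihood ratio per non-matching marker = 1/6.
Target posterior odds = 0.02/0.98 = 1/49.
Require (1/6)ⁿ ≤ 1/49 ÷ (183/17) = 17/8967.
(1/6)³ = 1/216 is still above 17/8967 but (1/6)⁴ = 1/1296 is at or below it, so n = 4.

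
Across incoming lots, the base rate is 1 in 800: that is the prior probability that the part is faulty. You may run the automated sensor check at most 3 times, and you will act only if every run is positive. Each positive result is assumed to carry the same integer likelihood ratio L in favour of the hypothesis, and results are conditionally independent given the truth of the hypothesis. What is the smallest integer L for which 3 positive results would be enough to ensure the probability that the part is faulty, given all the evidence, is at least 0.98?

Prior odds = 0.00125/0.99875 = 1/799.
Target odds = 0.98/0.02 = 49.
Need L³ ≥ 49 ÷ (1/799) = 39151.
33³ = 35937 < 39151 ≤ 39304 = 34³, so L = 34.

34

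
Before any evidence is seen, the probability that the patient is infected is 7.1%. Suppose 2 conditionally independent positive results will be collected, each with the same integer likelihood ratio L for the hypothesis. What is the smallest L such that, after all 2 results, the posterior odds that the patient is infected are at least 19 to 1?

16

Prior odds = 0.071/0.929 = 71/929.
Target odds = 19.
Need L² ≥ 19 ÷ (71/929) = 17651/71.
15² = 225 < 17651/71 ≤ 256 = 16², so L = 16.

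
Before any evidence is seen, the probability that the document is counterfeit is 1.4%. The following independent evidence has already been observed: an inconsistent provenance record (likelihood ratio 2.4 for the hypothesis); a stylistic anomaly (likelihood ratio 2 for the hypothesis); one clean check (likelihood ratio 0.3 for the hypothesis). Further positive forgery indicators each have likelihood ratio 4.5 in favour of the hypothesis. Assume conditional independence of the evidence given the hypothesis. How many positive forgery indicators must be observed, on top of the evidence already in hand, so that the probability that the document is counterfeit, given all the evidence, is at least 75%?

4

Prior odds = 0.014/0.986 = 7/493.
Combined Bayes factor of the evidence already in hand = 2.4 × 2 × 0.3 = 1.44.
Odds after that evidence = (7/493) × 1.44 = 252/12325.
Target odds = 0.75/0.25 = 3.
Need 4.5ⁿ ≥ 3 ÷ (252/12325) = 12325/84.
4.5³ = 91.125 falls short of 12325/84 but 4.5⁴ = 410.0625 reaches it, so n = 4.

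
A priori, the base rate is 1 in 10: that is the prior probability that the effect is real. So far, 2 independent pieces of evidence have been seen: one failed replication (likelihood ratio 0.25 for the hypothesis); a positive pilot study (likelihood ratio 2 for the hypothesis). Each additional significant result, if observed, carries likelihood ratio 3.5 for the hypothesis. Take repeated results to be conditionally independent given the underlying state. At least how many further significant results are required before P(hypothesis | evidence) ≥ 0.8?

4

Prior odds = 0.1/0.9 = 1/9.
Combined Bayes factor of the evidence already in hand = 0.25 × 2 = 0.5.
Odds after that evidence = (1/9) × 0.5 = 1/18.
Target odds = 0.8/0.2 = 4.
Need 3.5ⁿ ≥ 4 ÷ (1/18) = 72.
3.5³ = 42.875 falls short of 72 but 3.5⁴ = 150.0625 reaches it, so n = 4.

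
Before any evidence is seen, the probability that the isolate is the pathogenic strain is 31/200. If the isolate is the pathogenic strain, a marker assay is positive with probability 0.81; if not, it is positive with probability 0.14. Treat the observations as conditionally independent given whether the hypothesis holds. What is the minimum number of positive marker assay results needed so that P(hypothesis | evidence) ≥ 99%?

Prior odds = 0.155/0.845 = 31/169.
Likelihood ratio of a positive = 0.81/0.14 = 81/14.
Target posterior odds = 0.99/0.01 = 99.
Need (31/169) × (81/14)ⁿ ≥ 99, i.e. (81/14)ⁿ ≥ 16731/31.
(81/14)³ = 531441/2744 falls short of 16731/31 but (81/14)⁴ = 43046721/38416 reaches it, so n = 4.

4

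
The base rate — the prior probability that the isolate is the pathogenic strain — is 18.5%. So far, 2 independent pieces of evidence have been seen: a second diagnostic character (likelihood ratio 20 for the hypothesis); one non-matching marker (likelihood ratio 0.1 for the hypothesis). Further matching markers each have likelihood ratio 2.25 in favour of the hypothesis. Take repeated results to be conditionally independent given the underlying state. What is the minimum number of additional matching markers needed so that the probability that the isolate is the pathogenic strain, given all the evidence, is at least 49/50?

Prior odds = 0.185/0.815 = 37/163.
Combined Bayes factor of the evidence already in hand = 20 × 0.1 = 2.
Odds after that evidence = (37/163) × 2 = 74/163.
Target odds = 0.98/0.02 = 49.
Need 2.25ⁿ ≥ 49 ÷ (74/163) = 7987/74.
2.25⁵ = 59049/1024 falls short of 7987/74 but 2.25⁶ = 531441/4096 reaches it, so n = 6.

6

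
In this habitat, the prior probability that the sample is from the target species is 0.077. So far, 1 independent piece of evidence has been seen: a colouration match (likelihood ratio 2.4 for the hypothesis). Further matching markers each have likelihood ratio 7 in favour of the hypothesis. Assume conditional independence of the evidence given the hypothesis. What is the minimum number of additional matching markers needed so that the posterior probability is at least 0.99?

4

Prior odds = 0.077/0.923 = 77/923.
Bayes factor of the evidence already in hand = 2.4.
Odds after that evidence = (77/923) × 2.4 = 924/4615.
Target odds = 0.99/0.01 = 99.
Need 7ⁿ ≥ 99 ÷ (924/4615) = 13845/28.
7³ = 343 falls short of 13845/28 but 7⁴ = 2401 reaches it, so n = 4.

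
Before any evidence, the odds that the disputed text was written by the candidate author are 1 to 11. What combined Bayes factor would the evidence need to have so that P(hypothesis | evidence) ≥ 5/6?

Prior odds = 1/11.
Target odds = (5/6)/(1/6) = 5.
Required Bayes factor = 5 ÷ (1/11) = 55.

55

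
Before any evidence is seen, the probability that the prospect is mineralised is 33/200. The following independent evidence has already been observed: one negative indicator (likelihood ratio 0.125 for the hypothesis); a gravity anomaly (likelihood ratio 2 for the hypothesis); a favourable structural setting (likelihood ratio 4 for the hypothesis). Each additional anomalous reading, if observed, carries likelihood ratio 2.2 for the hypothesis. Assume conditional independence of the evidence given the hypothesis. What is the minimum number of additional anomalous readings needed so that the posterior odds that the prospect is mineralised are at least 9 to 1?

Prior odds = 0.165/0.835 = 33/167.
Combined Bayes factor of the evidence already in hand = 0.125 × 2 × 4 = 1.
Odds after that evidence = (33/167) × 1 = 33/167.
Target odds = 9.
Need 2.2ⁿ ≥ 9 ÷ (33/167) = 501/11.
2.2⁴ = 23.4256 falls short of 501/11 but 2.2⁵ = 51.53632 reaches it, so n = 5.

5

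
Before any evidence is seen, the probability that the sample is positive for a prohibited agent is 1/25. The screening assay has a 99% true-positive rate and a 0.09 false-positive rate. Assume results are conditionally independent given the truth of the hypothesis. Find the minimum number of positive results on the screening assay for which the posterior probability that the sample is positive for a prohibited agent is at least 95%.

3

Prior odds: 0.04 ÷ 0.96 = 1/24.
Likelihood ratio of a positive result = 0.99/0.09 = 11.
Target posterior odds = 0.95/0.05 = 19.
Require 11ⁿ ≥ 19 ÷ (1/24) = 456.
11² = 121 falls short of 456 but 11³ = 1331 reaches it, so n = 3.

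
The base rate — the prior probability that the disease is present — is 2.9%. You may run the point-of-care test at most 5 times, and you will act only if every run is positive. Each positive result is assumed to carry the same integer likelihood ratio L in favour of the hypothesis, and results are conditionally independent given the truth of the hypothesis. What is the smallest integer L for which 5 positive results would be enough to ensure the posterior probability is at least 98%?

Prior odds = 0.029/0.971 = 29/971.
Target odds = 0.98/0.02 = 49.
Need L⁵ ≥ 49 ÷ (29/971) = 47579/29.
4⁵ = 1024 < 47579/29 ≤ 3125 = 5⁵, so L = 5.

5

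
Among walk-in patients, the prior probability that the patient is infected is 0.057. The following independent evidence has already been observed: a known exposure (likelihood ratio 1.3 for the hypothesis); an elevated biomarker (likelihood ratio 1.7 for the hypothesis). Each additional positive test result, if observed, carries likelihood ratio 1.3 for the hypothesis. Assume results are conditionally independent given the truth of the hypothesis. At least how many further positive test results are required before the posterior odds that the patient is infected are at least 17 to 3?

15

Prior odds = 0.057/0.943 = 57/943.
Combined Bayes factor of the evidence already in hand = 1.3 × 1.7 = 2.21.
Odds after that evidence = (57/943) × 2.21 = 12597/94300.
Target odds = 17/3.
Need 1.3ⁿ ≥ 17/3 ÷ (12597/94300) = 94300/2223.
1.3¹⁴ ≈39.3738 falls short of 94300/2223 but 1.3¹⁵ ≈51.1859 reaches it, so n = 15.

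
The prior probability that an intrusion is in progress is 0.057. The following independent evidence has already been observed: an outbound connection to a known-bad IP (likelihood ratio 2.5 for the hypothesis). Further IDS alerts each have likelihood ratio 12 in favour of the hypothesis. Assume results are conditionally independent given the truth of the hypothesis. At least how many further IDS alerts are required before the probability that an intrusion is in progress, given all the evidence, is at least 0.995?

3

Prior odds = 0.057/0.943 = 57/943.
Bayes factor of the evidence already in hand = 2.5.
Odds after that evidence = (57/943) × 2.5 = 285/1886.
Target odds = 0.995/0.005 = 199.
Need 12ⁿ ≥ 199 ÷ (285/1886) = 375314/285.
12² = 144 falls short of 375314/285 but 12³ = 1728 reaches it, so n = 3.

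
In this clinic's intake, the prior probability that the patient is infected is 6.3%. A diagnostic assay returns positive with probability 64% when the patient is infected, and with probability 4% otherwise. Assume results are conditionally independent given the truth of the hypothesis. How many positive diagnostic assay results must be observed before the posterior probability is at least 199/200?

3

Prior odds: 0.063 ÷ 0.937 = 63/937.
Likelihood ratio of a positive result = 0.64/0.04 = 16.
Target posterior odds = 0.995/0.005 = 199.
Need (63/937) × 16ⁿ ≥ 199, i.e. 16ⁿ ≥ 186463/63.
16² = 256 falls short of 186463/63 but 16³ = 4096 reaches it, so n = 3.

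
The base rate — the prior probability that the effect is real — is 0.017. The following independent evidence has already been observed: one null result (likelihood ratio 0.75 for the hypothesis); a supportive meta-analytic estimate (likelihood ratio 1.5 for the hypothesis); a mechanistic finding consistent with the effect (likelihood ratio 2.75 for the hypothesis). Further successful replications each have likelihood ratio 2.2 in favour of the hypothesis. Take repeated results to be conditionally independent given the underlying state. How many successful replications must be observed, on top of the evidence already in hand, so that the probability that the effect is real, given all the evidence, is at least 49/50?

9

Prior odds = 0.017/0.983 = 17/983.
Combined Bayes factor of the evidence already in hand = 0.75 × 1.5 × 2.75 = 3.09375.
Odds after that evidence = (17/983) × 3.09375 = 1683/31456.
Target odds = 0.98/0.02 = 49.
Need 2.2ⁿ ≥ 49 ÷ (1683/31456) = 1541344/1683.
2.2⁸ = 214358881/390625 falls short of 1541344/1683 but 2.2⁹ ≈1207.27 reaches it, so n = 9.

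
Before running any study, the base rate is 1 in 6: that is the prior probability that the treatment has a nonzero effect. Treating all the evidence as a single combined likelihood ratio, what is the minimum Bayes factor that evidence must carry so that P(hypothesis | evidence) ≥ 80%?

20

Prior odds = (1/6)/(5/6) = 0.2.
Target odds = 0.8/0.2 = 4.
Required Bayes factor = 4 ÷ 0.2 = 20.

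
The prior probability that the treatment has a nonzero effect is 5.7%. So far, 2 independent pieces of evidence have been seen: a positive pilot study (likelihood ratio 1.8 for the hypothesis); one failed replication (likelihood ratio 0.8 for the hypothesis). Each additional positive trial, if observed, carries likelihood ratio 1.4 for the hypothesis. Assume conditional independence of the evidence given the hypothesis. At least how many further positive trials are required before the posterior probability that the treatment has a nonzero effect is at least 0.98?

Prior odds = 0.057/0.943 = 57/943.
Combined Bayes factor of the evidence already in hand = 1.8 × 0.8 = 1.44.
Odds after that evidence = (57/943) × 1.44 = 2052/23575.
Target odds = 0.98/0.02 = 49.
Need 1.4ⁿ ≥ 49 ÷ (2052/23575) = 1155175/2052.
1.4¹⁸ ≈426.879 falls short of 1155175/2052 but 1.4¹⁹ ≈597.63 reaches it, so n = 19.

19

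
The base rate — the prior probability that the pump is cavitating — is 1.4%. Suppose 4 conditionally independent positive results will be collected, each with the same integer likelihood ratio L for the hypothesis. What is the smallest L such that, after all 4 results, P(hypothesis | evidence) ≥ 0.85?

Prior odds = 0.014/0.986 = 7/493.
Target odds = 0.85/0.15 = 17/3.
Need L⁴ ≥ 17/3 ÷ (7/493) = 8381/21.
4⁴ = 256 < 8381/21 ≤ 625 = 5⁴, so L = 5.

5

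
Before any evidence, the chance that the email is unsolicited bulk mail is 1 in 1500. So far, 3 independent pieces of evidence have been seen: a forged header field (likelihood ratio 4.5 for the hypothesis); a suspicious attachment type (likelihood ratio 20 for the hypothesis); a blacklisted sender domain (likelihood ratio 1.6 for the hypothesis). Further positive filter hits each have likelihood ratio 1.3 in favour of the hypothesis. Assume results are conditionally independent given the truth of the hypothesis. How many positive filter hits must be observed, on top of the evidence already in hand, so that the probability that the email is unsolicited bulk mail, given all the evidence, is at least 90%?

Prior odds = (1/1500)/(1499/1500) = 1/1499.
Combined Bayes factor of the evidence already in hand = 4.5 × 20 × 1.6 = 144.
Odds after that evidence = (1/1499) × 144 = 144/1499.
Target odds = 0.9/0.1 = 9.
Need 1.3ⁿ ≥ 9 ÷ (144/1499) = 93.6875.
1.3¹⁷ ≈86.5042 falls short of 93.6875 but 1.3¹⁸ ≈112.455 reaches it, so n = 18.

18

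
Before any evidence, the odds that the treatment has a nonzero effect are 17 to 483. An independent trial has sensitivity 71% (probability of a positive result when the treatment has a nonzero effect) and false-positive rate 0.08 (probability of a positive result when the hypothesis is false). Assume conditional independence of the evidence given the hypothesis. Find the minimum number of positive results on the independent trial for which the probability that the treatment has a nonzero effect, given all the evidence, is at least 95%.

Prior odds = 17/483.
Likelihood ratio of a positive result = 0.71/0.08 = 8.875.
Target odds: 0.95 ÷ 0.05 = 19.
Require 8.875ⁿ ≥ 19 ÷ (17/483) = 9177/17.
8.875² = 78.765625 falls short of 9177/17 but 8.875³ = 357911/512 reaches it, so n = 3.

3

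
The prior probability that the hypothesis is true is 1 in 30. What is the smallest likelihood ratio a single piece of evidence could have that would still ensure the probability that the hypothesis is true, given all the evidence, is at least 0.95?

Prior odds = (1/30)/(29/30) = 1/29.
Target odds = 0.95/0.05 = 19.
Required Bayes factor = 19 ÷ (1/29) = 551.

551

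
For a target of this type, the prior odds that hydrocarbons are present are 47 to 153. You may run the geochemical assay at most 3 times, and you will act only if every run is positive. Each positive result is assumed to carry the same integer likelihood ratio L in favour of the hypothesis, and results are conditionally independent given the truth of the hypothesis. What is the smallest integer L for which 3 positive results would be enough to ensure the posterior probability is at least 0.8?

3

Prior odds = 47/153.
Target odds = 0.8/0.2 = 4.
Need L³ ≥ 4 ÷ (47/153) = 612/47.
2³ = 8 < 612/47 ≤ 27 = 3³, so L = 3.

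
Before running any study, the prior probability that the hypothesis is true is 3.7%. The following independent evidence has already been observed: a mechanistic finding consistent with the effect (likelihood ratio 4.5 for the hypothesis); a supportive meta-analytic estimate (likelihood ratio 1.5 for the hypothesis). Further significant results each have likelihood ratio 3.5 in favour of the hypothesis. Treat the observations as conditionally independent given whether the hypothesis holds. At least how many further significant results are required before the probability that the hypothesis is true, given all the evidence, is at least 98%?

5

Prior odds = 0.037/0.963 = 37/963.
Combined Bayes factor of the evidence already in hand = 4.5 × 1.5 = 6.75.
Odds after that evidence = (37/963) × 6.75 = 111/428.
Target odds = 0.98/0.02 = 49.
Need 3.5ⁿ ≥ 49 ÷ (111/428) = 20972/111.
3.5⁴ = 150.0625 falls short of 20972/111 but 3.5⁵ = 525.21875 reaches it, so n = 5.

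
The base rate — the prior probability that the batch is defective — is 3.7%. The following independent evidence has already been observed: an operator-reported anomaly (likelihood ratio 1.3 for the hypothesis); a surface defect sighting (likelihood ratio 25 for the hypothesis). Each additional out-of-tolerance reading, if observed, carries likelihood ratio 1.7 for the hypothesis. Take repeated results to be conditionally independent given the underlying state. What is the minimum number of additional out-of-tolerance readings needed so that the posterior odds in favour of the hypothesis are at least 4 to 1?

3

Prior odds = 0.037/0.963 = 37/963.
Combined Bayes factor of the evidence already in hand = 1.3 × 25 = 32.5.
Odds after that evidence = (37/963) × 32.5 = 2405/1926.
Target odds = 4.
Need 1.7ⁿ ≥ 4 ÷ (2405/1926) = 7704/2405.
1.7² = 2.89 falls short of 7704/2405 but 1.7³ = 4.913 reaches it, so n = 3.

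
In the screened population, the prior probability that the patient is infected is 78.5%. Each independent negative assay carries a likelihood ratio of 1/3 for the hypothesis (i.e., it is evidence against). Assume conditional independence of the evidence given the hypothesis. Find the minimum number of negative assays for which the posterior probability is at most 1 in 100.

Prior odds: 0.785 ÷ 0.215 = 157/43.
Likelihood ratio per negative assay = 1/3.
Target odds: 0.01 ÷ 0.99 = 1/99.
Require (1/3)ⁿ ≤ 1/99 ÷ (157/43) = 43/15543.
(1/3)⁵ = 1/243 is still above 43/15543 but (1/3)⁶ = 1/729 is at or below it, so n = 6.

6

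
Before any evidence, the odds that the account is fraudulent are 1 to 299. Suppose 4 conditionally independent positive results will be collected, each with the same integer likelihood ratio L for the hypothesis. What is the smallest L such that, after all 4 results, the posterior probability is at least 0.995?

16

Prior odds = 1/299.
Target odds = 0.995/0.005 = 199.
Need L⁴ ≥ 199 ÷ (1/299) = 59501.
15⁴ = 50625 < 59501 ≤ 65536 = 16⁴, so L = 16.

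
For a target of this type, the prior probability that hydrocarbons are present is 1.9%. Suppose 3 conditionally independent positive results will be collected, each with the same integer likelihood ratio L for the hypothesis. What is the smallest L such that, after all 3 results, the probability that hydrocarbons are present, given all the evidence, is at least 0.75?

Prior odds = 0.019/0.981 = 19/981.
Target odds = 0.75/0.25 = 3.
Need L³ ≥ 3 ÷ (19/981) = 2943/19.
5³ = 125 < 2943/19 ≤ 216 = 6³, so L = 6.

6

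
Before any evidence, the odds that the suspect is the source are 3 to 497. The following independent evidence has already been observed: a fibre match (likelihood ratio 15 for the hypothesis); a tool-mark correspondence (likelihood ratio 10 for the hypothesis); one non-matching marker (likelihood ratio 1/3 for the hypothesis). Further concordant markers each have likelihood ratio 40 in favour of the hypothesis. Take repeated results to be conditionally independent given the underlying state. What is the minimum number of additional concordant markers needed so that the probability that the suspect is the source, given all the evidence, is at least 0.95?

Prior odds = 3/497.
Combined Bayes factor of the evidence already in hand = 15 × 10 × (1/3) = 50.
Odds after that evidence = (3/497) × 50 = 150/497.
Target odds = 0.95/0.05 = 19.
Need 40ⁿ ≥ 19 ÷ (150/497) = 9443/150.
40¹ = 40 falls short of 9443/150 but 40² = 1600 reaches it, so n = 2.

2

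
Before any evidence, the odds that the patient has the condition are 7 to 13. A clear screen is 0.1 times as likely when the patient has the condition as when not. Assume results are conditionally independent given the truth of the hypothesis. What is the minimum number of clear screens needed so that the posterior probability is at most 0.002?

Prior odds = 7/13.
Likelihood ratio per clear screen = 0.1.
Target odds: 0.002 ÷ 0.998 = 1/499.
Need (7/13) × 0.1ⁿ ≤ 1/499, i.e. 0.1ⁿ ≤ 13/3493.
0.1² = 0.01 is still above 13/3493 but 0.1³ = 0.001 is at or below it, so n = 3.

3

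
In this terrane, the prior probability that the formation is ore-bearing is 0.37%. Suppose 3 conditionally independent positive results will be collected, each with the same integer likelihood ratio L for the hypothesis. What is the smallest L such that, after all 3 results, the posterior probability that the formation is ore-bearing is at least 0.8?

Prior odds = 0.0037/0.9963 = 37/9963.
Target odds = 0.8/0.2 = 4.
Need L³ ≥ 4 ÷ (37/9963) = 39852/37.
10³ = 1000 < 39852/37 ≤ 1331 = 11³, so L = 11.

11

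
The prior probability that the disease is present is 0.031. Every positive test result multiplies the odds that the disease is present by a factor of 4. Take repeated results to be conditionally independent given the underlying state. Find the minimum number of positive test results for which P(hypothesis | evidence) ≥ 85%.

4

Prior odds: 0.031 ÷ 0.969 = 31/969.
Likelihood ratio per positive test result = 4.
Target posterior odds = 0.85/0.15 = 17/3.
Require 4ⁿ ≥ 17/3 ÷ (31/969) = 5491/31.
4³ = 64 falls short of 5491/31 but 4⁴ = 256 reaches it, so n = 4.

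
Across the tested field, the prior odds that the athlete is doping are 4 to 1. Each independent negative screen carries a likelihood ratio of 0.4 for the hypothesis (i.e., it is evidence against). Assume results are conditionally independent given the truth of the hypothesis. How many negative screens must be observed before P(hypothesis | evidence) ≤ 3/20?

4

Prior odds = 4.
Likelihood ratio per negative screen = 0.4.
Target odds: 0.15 ÷ 0.85 = 3/17.
Need 4 × 0.4ⁿ ≤ 3/17, i.e. 0.4ⁿ ≤ 3/68.
0.4³ = 0.064 is still above 3/68 but 0.4⁴ = 0.0256 is at or below it, so n = 4.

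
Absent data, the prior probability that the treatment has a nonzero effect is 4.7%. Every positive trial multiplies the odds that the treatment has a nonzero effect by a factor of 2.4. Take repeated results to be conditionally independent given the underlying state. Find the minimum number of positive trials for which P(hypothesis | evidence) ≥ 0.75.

5

Prior odds: 0.047 ÷ 0.953 = 47/953.
Likelihood ratio per positive trial = 2.4.
Target odds: 0.75 ÷ 0.25 = 3.
Require 2.4ⁿ ≥ 3 ÷ (47/953) = 2859/47.
2.4⁴ = 33.1776 falls short of 2859/47 but 2.4⁵ = 79.62624 reaches it, so n = 5.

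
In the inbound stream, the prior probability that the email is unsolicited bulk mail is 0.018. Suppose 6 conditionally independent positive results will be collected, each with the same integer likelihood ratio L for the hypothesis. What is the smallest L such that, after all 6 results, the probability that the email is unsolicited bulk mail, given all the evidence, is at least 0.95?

Prior odds = 0.018/0.982 = 9/491.
Target odds = 0.95/0.05 = 19.
Need L⁶ ≥ 19 ÷ (9/491) = 9329/9.
3⁶ = 729 < 9329/9 ≤ 4096 = 4⁶, so L = 4.

4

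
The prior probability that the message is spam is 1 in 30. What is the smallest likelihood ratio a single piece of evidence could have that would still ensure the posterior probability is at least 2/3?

Prior odds = (1/30)/(29/30) = 1/29.
Target odds = (2/3)/(1/3) = 2.
Required Bayes factor = 2 ÷ (1/29) = 58.

58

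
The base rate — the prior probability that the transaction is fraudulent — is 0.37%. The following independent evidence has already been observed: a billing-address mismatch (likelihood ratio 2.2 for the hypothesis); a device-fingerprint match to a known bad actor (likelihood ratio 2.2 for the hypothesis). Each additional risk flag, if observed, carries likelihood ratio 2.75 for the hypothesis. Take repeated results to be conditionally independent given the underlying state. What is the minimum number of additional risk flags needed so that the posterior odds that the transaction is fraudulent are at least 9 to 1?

Prior odds = 0.0037/0.9963 = 37/9963.
Combined Bayes factor of the evidence already in hand = 2.2 × 2.2 = 4.84.
Odds after that evidence = (37/9963) × 4.84 = 4477/249075.
Target odds = 9.
Need 2.75ⁿ ≥ 9 ÷ (4477/249075) = 2241675/4477.
2.75⁶ = 1771561/4096 falls short of 2241675/4477 but 2.75⁷ = 19487171/16384 reaches it, so n = 7.

7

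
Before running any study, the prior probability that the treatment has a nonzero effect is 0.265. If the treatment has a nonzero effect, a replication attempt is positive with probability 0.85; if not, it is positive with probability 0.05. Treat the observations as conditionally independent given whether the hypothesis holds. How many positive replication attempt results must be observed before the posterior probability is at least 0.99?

2

Prior odds = 0.265/0.735 = 53/147.
Likelihood ratio of a positive = 0.85/0.05 = 17.
Target odds: 0.99 ÷ 0.01 = 99.
Require 17ⁿ ≥ 99 ÷ (53/147) = 14553/53.
17¹ = 17 falls short of 14553/53 but 17² = 289 reaches it, so n = 2.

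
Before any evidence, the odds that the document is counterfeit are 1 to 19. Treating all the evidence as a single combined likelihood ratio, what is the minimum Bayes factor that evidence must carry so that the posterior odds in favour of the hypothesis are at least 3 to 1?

Prior odds = 1/19.
Target odds = 3.
Required Bayes factor = 3 ÷ (1/19) = 57.

57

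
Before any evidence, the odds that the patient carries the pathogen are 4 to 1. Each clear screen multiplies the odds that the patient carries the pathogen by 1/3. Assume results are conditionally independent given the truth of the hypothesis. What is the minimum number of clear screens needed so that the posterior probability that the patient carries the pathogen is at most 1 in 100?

6

Prior odds = 4.
Likelihood ratio per clear screen = 1/3.
Target odds: 0.01 ÷ 0.99 = 1/99.
Need 4 × (1/3)ⁿ ≤ 1/99, i.e. (1/3)ⁿ ≤ 1/396.
(1/3)⁵ = 1/243 is still above 1/396 but (1/3)⁶ = 1/729 is at or below it, so n = 6.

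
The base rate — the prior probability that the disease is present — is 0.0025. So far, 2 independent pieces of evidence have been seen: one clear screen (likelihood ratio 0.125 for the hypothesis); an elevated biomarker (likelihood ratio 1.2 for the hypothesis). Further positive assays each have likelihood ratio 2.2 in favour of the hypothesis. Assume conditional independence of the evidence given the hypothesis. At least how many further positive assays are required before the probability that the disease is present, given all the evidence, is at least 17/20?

13

Prior odds = 0.0025/0.9975 = 1/399.
Combined Bayes factor of the evidence already in hand = 0.125 × 1.2 = 0.15.
Odds after that evidence = (1/399) × 0.15 = 1/2660.
Target odds = 0.85/0.15 = 17/3.
Need 2.2ⁿ ≥ 17/3 ÷ (1/2660) = 45220/3.
2.2¹² ≈12855 falls short of 45220/3 but 2.2¹³ ≈28281 reaches it, so n = 13.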